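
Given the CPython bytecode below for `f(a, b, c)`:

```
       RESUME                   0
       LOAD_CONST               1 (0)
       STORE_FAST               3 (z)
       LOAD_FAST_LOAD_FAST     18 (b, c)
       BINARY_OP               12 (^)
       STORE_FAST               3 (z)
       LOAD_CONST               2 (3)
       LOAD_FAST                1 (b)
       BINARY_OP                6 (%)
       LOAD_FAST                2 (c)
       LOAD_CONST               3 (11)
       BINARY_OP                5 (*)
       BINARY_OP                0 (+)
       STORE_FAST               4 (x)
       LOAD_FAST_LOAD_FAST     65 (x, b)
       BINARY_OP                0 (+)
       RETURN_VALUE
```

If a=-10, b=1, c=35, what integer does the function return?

386

LOAD_CONST → push 0. Stack: [0]
STORE_FAST z → z=0. Stack: []
LOAD_FAST_LOAD_FAST b,c → push 1,35. Stack: [1, 35]
BINARY_OP ^ → 1 ^ 35 = 34. Stack: [34]
STORE_FAST z → z=34. Stack: []
LOAD_CONST → push 3. Stack: [3]
LOAD_FAST b → push 1. Stack: [3, 1]
BINARY_OP % → 3 % 1 = 0. Stack: [0]
LOAD_FAST c → push 35. Stack: [0, 35]
LOAD_CONST → push 11. Stack: [0, 35, 11]
BINARY_OP * → 35 * 11 = 385. Stack: [0, 385]
BINARY_OP + → 0 + 385 = 385. Stack: [385]
STORE_FAST x → x=385. Stack: []
LOAD_FAST_LOAD_FAST x,b → push 385,1. Stack: [385, 1]
BINARY_OP + → 385 + 1 = 386. Stack: [386]
RETURN_VALUE → return 386.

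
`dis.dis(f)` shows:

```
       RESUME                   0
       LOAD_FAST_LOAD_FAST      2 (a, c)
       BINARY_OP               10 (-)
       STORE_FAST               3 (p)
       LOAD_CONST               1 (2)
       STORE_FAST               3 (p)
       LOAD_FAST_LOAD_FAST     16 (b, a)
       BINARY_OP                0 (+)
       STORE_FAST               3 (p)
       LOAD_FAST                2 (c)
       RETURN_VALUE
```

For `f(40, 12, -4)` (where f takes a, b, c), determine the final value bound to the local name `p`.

LOAD_FAST_LOAD_FAST a,c → push 40,-4. Stack: [40, -4]
BINARY_OP - → 40 - -4 = 44. Stack: [44]
STORE_FAST p → p=44. Stack: []
LOAD_CONST → push 2. Stack: [2]
STORE_FAST p → p=2. Stack: []
LOAD_FAST_LOAD_FAST b,a → push 12,40. Stack: [12, 40]
BINARY_OP + → 12 + 40 = 52. Stack: [52]
STORE_FAST p → p=52. Stack: []
LOAD_FAST c → push -4. Stack: [-4]
RETURN_VALUE → return -4.

52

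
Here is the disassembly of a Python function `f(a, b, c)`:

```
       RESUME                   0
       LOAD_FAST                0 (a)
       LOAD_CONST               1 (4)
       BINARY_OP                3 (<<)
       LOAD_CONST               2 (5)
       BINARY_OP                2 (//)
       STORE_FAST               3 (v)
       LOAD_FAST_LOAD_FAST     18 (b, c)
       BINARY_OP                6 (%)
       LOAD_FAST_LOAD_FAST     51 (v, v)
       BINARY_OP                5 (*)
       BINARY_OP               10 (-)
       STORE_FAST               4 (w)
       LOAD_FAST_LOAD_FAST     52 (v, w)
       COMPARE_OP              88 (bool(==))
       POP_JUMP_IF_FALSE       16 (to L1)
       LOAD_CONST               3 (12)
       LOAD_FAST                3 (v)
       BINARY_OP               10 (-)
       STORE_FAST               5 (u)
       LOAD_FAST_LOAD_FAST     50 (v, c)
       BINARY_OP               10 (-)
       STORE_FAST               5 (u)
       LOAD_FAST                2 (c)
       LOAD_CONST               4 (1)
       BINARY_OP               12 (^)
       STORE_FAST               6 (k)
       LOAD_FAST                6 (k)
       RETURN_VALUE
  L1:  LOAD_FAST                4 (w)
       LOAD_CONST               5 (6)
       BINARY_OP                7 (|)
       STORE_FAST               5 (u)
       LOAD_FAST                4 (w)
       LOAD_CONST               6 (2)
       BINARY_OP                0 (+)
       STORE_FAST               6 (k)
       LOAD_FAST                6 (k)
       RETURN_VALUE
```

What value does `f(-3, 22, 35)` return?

LOAD_FAST a → push -3. Stack: [-3]
LOAD_CONST → push 4. Stack: [-3, 4]
BINARY_OP << → -3 << 4 = -48. Stack: [-48]
LOAD_CONST → push 5. Stack: [-48, 5]
BINARY_OP // → -48 // 5 = -10. Stack: [-10]
STORE_FAST v → v=-10. Stack: []
LOAD_FAST_LOAD_FAST b,c → push 22,35. Stack: [22, 35]
BINARY_OP % → 22 % 35 = 22. Stack: [22]
LOAD_FAST_LOAD_FAST v,v → push -10,-10. Stack: [22, -10, -10]
BINARY_OP * → -10 * -10 = 100. Stack: [22, 100]
BINARY_OP - → 22 - 100 = -78. Stack: [-78]
STORE_FAST w → w=-78. Stack: []
LOAD_FAST_LOAD_FAST v,w → push -10,-78. Stack: [-10, -78]
COMPARE_OP bool(==) → -10 vs -78 = False. Stack: [False]
POP_JUMP_IF_FALSE → pop False; jump. Stack: []
LOAD_FAST w → push -78. Stack: [-78]
LOAD_CONST → push 6. Stack: [-78, 6]
BINARY_OP | → -78 | 6 = -74. Stack: [-74]
STORE_FAST u → u=-74. Stack: []
LOAD_FAST w → push -78. Stack: [-78]
LOAD_CONST → push 2. Stack: [-78, 2]
BINARY_OP + → -78 + 2 = -76. Stack: [-76]
STORE_FAST k → k=-76. Stack: []
LOAD_FAST k → push -76. Stack: [-76]
RETURN_VALUE → return -76.

-76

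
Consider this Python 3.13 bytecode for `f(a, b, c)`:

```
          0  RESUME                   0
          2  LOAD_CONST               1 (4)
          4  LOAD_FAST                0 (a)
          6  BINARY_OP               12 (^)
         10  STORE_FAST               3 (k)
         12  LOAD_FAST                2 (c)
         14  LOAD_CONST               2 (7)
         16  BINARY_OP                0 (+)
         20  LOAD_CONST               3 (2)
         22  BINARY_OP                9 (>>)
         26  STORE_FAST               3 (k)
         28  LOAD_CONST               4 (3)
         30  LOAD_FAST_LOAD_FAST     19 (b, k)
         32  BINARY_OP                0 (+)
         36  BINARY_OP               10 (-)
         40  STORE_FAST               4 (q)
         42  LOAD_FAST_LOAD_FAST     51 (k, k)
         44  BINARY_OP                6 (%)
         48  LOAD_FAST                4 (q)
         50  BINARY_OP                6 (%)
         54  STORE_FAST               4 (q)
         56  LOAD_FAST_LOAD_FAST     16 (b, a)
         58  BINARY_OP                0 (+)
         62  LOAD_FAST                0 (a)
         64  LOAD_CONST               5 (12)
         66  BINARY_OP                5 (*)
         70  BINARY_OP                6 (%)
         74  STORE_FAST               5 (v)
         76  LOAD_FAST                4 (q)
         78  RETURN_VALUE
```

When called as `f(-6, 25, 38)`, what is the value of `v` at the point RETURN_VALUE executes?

LOAD_CONST → push 4. Stack: [4]
LOAD_FAST a → push -6. Stack: [4, -6]
BINARY_OP ^ → 4 ^ -6 = -2. Stack: [-2]
STORE_FAST k → k=-2. Stack: []
LOAD_FAST c → push 38. Stack: [38]
LOAD_CONST → push 7. Stack: [38, 7]
BINARY_OP + → 38 + 7 = 45. Stack: [45]
LOAD_CONST → push 2. Stack: [45, 2]
BINARY_OP >> → 45 >> 2 = 11. Stack: [11]
STORE_FAST k → k=11. Stack: []
LOAD_CONST → push 3. Stack: [3]
LOAD_FAST_LOAD_FAST b,k → push 25,11. Stack: [3, 25, 11]
BINARY_OP + → 25 + 11 = 36. Stack: [3, 36]
BINARY_OP - → 3 - 36 = -33. Stack: [-33]
STORE_FAST q → q=-33. Stack: []
LOAD_FAST_LOAD_FAST k,k → push 11,11. Stack: [11, 11]
BINARY_OP % → 11 % 11 = 0. Stack: [0]
LOAD_FAST q → push -33. Stack: [0, -33]
BINARY_OP % → 0 % -33 = 0. Stack: [0]
STORE_FAST q → q=0. Stack: []
LOAD_FAST_LOAD_FAST b,a → push 25,-6. Stack: [25, -6]
BINARY_OP + → 25 + -6 = 19. Stack: [19]
LOAD_FAST a → push -6. Stack: [19, -6]
LOAD_CONST → push 12. Stack: [19, -6, 12]
BINARY_OP * → -6 * 12 = -72. Stack: [19, -72]
BINARY_OP % → 19 % -72 = -53. Stack: [-53]
STORE_FAST v → v=-53. Stack: []
LOAD_FAST q → push 0. Stack: [0]
RETURN_VALUE → return 0.

-53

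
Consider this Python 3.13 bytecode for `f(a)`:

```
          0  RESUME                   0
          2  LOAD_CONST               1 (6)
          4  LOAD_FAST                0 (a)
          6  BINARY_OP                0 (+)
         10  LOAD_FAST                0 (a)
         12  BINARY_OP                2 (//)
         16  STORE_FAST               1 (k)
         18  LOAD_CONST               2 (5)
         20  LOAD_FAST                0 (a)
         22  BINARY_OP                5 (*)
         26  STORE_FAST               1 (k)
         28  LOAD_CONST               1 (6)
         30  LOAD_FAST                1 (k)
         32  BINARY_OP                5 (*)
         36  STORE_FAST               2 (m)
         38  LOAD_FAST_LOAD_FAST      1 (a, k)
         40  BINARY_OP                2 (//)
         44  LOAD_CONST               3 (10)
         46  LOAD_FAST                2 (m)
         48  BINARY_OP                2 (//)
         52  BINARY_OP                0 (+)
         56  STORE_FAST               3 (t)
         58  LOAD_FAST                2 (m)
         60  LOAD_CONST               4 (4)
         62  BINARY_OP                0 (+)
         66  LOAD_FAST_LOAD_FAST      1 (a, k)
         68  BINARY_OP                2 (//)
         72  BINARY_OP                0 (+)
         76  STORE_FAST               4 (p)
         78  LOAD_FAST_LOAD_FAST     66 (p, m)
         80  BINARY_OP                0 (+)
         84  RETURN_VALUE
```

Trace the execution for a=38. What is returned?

2284

LOAD_CONST → push 6. Stack: [6]
LOAD_FAST a → push 38. Stack: [6, 38]
BINARY_OP + → 6 + 38 = 44. Stack: [44]
LOAD_FAST a → push 38. Stack: [44, 38]
BINARY_OP // → 44 // 38 = 1. Stack: [1]
STORE_FAST k → k=1. Stack: []
LOAD_CONST → push 5. Stack: [5]
LOAD_FAST a → push 38. Stack: [5, 38]
BINARY_OP * → 5 * 38 = 190. Stack: [190]
STORE_FAST k → k=190. Stack: []
LOAD_CONST → push 6. Stack: [6]
LOAD_FAST k → push 190. Stack: [6, 190]
BINARY_OP * → 6 * 190 = 1140. Stack: [1140]
STORE_FAST m → m=1140. Stack: []
LOAD_FAST_LOAD_FAST a,k → push 38,190. Stack: [38, 190]
BINARY_OP // → 38 // 190 = 0. Stack: [0]
LOAD_CONST → push 10. Stack: [0, 10]
LOAD_FAST m → push 1140. Stack: [0, 10, 1140]
BINARY_OP // → 10 // 1140 = 0. Stack: [0, 0]
BINARY_OP + → 0 + 0 = 0. Stack: [0]
STORE_FAST t → t=0. Stack: []
LOAD_FAST m → push 1140. Stack: [1140]
LOAD_CONST → push 4. Stack: [1140, 4]
BINARY_OP + → 1140 + 4 = 1144. Stack: [1144]
LOAD_FAST_LOAD_FAST a,k → push 38,190. Stack: [1144, 38, 190]
BINARY_OP // → 38 // 190 = 0. Stack: [1144, 0]
BINARY_OP + → 1144 + 0 = 1144. Stack: [1144]
STORE_FAST p → p=1144. Stack: []
LOAD_FAST_LOAD_FAST p,m → push 1144,1140. Stack: [1144, 1140]
BINARY_OP + → 1144 + 1140 = 2284. Stack: [2284]
RETURN_VALUE → return 2284.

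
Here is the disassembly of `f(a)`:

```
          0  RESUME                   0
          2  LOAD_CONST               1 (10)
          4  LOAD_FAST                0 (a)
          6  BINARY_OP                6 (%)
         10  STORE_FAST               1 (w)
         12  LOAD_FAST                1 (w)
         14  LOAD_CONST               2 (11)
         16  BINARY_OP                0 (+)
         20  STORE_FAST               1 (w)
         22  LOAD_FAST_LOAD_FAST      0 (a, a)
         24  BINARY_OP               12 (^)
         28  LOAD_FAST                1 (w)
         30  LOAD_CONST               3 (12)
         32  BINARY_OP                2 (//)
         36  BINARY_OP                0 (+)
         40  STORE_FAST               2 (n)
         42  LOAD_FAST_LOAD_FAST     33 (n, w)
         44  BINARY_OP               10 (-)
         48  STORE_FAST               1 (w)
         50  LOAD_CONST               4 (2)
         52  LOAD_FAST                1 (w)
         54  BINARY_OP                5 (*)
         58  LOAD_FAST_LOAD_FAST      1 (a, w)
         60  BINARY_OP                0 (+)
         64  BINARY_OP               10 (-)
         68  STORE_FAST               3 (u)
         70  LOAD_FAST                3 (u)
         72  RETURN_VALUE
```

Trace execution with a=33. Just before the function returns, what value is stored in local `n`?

1

LOAD_CONST → push 10. Stack: [10]
LOAD_FAST a → push 33. Stack: [10, 33]
BINARY_OP % → 10 % 33 = 10. Stack: [10]
STORE_FAST w → w=10. Stack: []
LOAD_FAST w → push 10. Stack: [10]
LOAD_CONST → push 11. Stack: [10, 11]
BINARY_OP + → 10 + 11 = 21. Stack: [21]
STORE_FAST w → w=21. Stack: []
LOAD_FAST_LOAD_FAST a,a → push 33,33. Stack: [33, 33]
BINARY_OP ^ → 33 ^ 33 = 0. Stack: [0]
LOAD_FAST w → push 21. Stack: [0, 21]
LOAD_CONST → push 12. Stack: [0, 21, 12]
BINARY_OP // → 21 // 12 = 1. Stack: [0, 1]
BINARY_OP + → 0 + 1 = 1. Stack: [1]
STORE_FAST n → n=1. Stack: []
LOAD_FAST_LOAD_FAST n,w → push 1,21. Stack: [1, 21]
BINARY_OP - → 1 - 21 = -20. Stack: [-20]
STORE_FAST w → w=-20. Stack: []
LOAD_CONST → push 2. Stack: [2]
LOAD_FAST w → push -20. Stack: [2, -20]
BINARY_OP * → 2 * -20 = -40. Stack: [-40]
LOAD_FAST_LOAD_FAST a,w → push 33,-20. Stack: [-40, 33, -20]
BINARY_OP + → 33 + -20 = 13. Stack: [-40, 13]
BINARY_OP - → -40 - 13 = -53. Stack: [-53]
STORE_FAST u → u=-53. Stack: []
LOAD_FAST u → push -53. Stack: [-53]
RETURN_VALUE → return -53.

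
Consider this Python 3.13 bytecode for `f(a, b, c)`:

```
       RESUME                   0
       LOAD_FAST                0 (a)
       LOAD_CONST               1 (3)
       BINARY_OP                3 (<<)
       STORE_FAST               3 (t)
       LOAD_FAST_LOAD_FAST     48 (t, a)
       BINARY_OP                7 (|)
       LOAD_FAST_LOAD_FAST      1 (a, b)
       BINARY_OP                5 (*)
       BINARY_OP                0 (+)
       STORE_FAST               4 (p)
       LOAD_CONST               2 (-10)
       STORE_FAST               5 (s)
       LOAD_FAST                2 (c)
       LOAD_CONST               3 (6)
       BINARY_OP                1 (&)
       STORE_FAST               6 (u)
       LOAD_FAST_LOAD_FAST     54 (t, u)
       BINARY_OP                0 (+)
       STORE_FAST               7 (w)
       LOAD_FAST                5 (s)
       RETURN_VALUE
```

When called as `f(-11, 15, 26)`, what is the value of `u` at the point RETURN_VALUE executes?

2

LOAD_FAST a → push -11. Stack: [-11]
LOAD_CONST → push 3. Stack: [-11, 3]
BINARY_OP << → -11 << 3 = -88. Stack: [-88]
STORE_FAST t → t=-88. Stack: []
LOAD_FAST_LOAD_FAST t,a → push -88,-11. Stack: [-88, -11]
BINARY_OP | → -88 | -11 = -3. Stack: [-3]
LOAD_FAST_LOAD_FAST a,b → push -11,15. Stack: [-3, -11, 15]
BINARY_OP * → -11 * 15 = -165. Stack: [-3, -165]
BINARY_OP + → -3 + -165 = -168. Stack: [-168]
STORE_FAST p → p=-168. Stack: []
LOAD_CONST → push -10. Stack: [-10]
STORE_FAST s → s=-10. Stack: []
LOAD_FAST c → push 26. Stack: [26]
LOAD_CONST → push 6. Stack: [26, 6]
BINARY_OP & → 26 & 6 = 2. Stack: [2]
STORE_FAST u → u=2. Stack: []
LOAD_FAST_LOAD_FAST t,u → push -88,2. Stack: [-88, 2]
BINARY_OP + → -88 + 2 = -86. Stack: [-86]
STORE_FAST w → w=-86. Stack: []
LOAD_FAST s → push -10. Stack: [-10]
RETURN_VALUE → return -10.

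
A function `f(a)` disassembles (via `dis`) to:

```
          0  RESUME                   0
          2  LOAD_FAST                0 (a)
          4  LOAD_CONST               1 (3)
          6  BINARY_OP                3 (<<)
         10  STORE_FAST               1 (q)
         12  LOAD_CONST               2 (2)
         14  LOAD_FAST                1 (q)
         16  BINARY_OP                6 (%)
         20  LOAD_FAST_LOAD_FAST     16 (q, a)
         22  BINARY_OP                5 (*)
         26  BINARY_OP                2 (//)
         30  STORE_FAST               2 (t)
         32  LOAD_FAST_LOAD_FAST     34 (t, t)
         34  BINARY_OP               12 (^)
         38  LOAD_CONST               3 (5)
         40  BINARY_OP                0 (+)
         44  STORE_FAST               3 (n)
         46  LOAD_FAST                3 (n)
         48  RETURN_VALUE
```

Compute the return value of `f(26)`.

LOAD_FAST a → push 26. Stack: [26]
LOAD_CONST → push 3. Stack: [26, 3]
BINARY_OP << → 26 << 3 = 208. Stack: [208]
STORE_FAST q → q=208. Stack: []
LOAD_CONST → push 2. Stack: [2]
LOAD_FAST q → push 208. Stack: [2, 208]
BINARY_OP % → 2 % 208 = 2. Stack: [2]
LOAD_FAST_LOAD_FAST q,a → push 208,26. Stack: [2, 208, 26]
BINARY_OP * → 208 * 26 = 5408. Stack: [2, 5408]
BINARY_OP // → 2 // 5408 = 0. Stack: [0]
STORE_FAST t → t=0. Stack: []
LOAD_FAST_LOAD_FAST t,t → push 0,0. Stack: [0, 0]
BINARY_OP ^ → 0 ^ 0 = 0. Stack: [0]
LOAD_CONST → push 5. Stack: [0, 5]
BINARY_OP + → 0 + 5 = 5. Stack: [5]
STORE_FAST n → n=5. Stack: []
LOAD_FAST n → push 5. Stack: [5]
RETURN_VALUE → return 5.

5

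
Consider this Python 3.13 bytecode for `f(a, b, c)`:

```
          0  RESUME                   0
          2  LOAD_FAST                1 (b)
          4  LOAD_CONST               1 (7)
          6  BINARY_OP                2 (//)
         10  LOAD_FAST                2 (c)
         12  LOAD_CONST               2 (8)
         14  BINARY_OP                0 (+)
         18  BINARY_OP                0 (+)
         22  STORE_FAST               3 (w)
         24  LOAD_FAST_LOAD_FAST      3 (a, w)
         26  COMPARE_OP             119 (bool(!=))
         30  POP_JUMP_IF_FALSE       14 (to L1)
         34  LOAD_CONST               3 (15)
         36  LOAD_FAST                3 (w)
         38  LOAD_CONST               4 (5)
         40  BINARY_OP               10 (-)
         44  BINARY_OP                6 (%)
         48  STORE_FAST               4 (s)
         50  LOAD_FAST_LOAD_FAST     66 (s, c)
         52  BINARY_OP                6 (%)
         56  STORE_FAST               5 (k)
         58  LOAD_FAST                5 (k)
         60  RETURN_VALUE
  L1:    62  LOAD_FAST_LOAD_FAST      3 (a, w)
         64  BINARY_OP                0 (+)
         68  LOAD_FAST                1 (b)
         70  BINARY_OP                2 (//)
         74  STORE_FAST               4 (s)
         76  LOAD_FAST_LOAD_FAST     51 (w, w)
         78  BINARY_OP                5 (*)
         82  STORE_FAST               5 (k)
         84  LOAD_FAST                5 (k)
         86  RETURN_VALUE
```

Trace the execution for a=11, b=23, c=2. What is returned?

LOAD_FAST b → push 23. Stack: [23]
LOAD_CONST → push 7. Stack: [23, 7]
BINARY_OP // → 23 // 7 = 3. Stack: [3]
LOAD_FAST c → push 2. Stack: [3, 2]
LOAD_CONST → push 8. Stack: [3, 2, 8]
BINARY_OP + → 2 + 8 = 10. Stack: [3, 10]
BINARY_OP + → 3 + 10 = 13. Stack: [13]
STORE_FAST w → w=13. Stack: []
LOAD_FAST_LOAD_FAST a,w → push 11,13. Stack: [11, 13]
COMPARE_OP bool(!=) → 11 vs 13 = True. Stack: [True]
POP_JUMP_IF_FALSE → pop True; no jump. Stack: []
LOAD_CONST → push 15. Stack: [15]
LOAD_FAST w → push 13. Stack: [15, 13]
LOAD_CONST → push 5. Stack: [15, 13, 5]
BINARY_OP - → 13 - 5 = 8. Stack: [15, 8]
BINARY_OP % → 15 % 8 = 7. Stack: [7]
STORE_FAST s → s=7. Stack: []
LOAD_FAST_LOAD_FAST s,c → push 7,2. Stack: [7, 2]
BINARY_OP % → 7 % 2 = 1. Stack: [1]
STORE_FAST k → k=1. Stack: []
LOAD_FAST k → push 1. Stack: [1]
RETURN_VALUE → return 1.

1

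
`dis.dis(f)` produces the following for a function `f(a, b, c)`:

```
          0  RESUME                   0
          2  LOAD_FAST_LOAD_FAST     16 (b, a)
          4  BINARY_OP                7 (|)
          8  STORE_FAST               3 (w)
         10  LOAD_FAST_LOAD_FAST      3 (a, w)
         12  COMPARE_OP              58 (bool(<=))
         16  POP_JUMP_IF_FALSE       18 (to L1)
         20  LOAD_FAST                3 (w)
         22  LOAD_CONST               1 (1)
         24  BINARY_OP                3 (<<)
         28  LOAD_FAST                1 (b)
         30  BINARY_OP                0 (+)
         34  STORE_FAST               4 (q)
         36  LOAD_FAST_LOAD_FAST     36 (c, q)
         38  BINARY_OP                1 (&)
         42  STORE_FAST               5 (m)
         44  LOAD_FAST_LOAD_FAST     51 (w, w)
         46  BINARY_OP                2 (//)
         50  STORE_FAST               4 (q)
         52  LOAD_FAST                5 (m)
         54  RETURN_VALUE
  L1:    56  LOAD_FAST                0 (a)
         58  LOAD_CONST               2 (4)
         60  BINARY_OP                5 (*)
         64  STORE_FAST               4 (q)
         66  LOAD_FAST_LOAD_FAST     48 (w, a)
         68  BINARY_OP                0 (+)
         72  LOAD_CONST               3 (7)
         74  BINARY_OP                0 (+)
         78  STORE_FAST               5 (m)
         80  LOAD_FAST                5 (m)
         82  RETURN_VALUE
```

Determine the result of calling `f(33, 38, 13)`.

LOAD_FAST_LOAD_FAST b,a → push 38,33. Stack: [38, 33]
BINARY_OP | → 38 | 33 = 39. Stack: [39]
STORE_FAST w → w=39. Stack: []
LOAD_FAST_LOAD_FAST a,w → push 33,39. Stack: [33, 39]
COMPARE_OP bool(<=) → 33 vs 39 = True. Stack: [True]
POP_JUMP_IF_FALSE → pop True; no jump. Stack: []
LOAD_FAST w → push 39. Stack: [39]
LOAD_CONST → push 1. Stack: [39, 1]
BINARY_OP << → 39 << 1 = 78. Stack: [78]
LOAD_FAST b → push 38. Stack: [78, 38]
BINARY_OP + → 78 + 38 = 116. Stack: [116]
STORE_FAST q → q=116. Stack: []
LOAD_FAST_LOAD_FAST c,q → push 13,116. Stack: [13, 116]
BINARY_OP & → 13 & 116 = 4. Stack: [4]
STORE_FAST m → m=4. Stack: []
LOAD_FAST_LOAD_FAST w,w → push 39,39. Stack: [39, 39]
BINARY_OP // → 39 // 39 = 1. Stack: [1]
STORE_FAST q → q=1. Stack: []
LOAD_FAST m → push 4. Stack: [4]
RETURN_VALUE → return 4.

4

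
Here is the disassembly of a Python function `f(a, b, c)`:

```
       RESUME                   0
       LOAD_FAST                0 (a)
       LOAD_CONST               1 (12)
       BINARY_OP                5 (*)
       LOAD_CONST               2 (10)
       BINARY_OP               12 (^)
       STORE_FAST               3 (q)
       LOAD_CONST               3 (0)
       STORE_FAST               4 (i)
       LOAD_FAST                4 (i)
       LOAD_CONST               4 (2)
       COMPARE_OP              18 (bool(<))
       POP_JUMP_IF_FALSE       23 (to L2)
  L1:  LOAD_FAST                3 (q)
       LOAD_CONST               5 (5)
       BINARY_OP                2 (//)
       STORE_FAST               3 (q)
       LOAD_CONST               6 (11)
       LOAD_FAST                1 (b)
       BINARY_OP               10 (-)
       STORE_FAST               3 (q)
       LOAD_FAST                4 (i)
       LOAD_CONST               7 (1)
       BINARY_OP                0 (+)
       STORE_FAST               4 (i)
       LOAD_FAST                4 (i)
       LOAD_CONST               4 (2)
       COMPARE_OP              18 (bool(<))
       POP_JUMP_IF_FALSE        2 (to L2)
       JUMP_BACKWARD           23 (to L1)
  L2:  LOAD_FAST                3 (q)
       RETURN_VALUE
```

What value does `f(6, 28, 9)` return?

LOAD_FAST a → push 6. Stack: [6]
LOAD_CONST → push 12. Stack: [6, 12]
BINARY_OP * → 6 * 12 = 72. Stack: [72]
LOAD_CONST → push 10. Stack: [72, 10]
BINARY_OP ^ → 72 ^ 10 = 66. Stack: [66]
STORE_FAST q → q=66. Stack: []
LOAD_CONST → push 0. Stack: [0]
STORE_FAST i → i=0. Stack: []
LOAD_FAST i → push 0. Stack: [0]
LOAD_CONST → push 2. Stack: [0, 2]
COMPARE_OP bool(<) → 0 vs 2 = True. Stack: [True]
POP_JUMP_IF_FALSE → pop True; no jump. Stack: []
LOAD_FAST q → push 66. Stack: [66]
LOAD_CONST → push 5. Stack: [66, 5]
BINARY_OP // → 66 // 5 = 13. Stack: [13]
STORE_FAST q → q=13. Stack: []
LOAD_CONST → push 11. Stack: [11]
LOAD_FAST b → push 28. Stack: [11, 28]
BINARY_OP - → 11 - 28 = -17. Stack: [-17]
STORE_FAST q → q=-17. Stack: []
LOAD_FAST i → push 0. Stack: [0]
LOAD_CONST → push 1. Stack: [0, 1]
BINARY_OP + → 0 + 1 = 1. Stack: [1]
STORE_FAST i → i=1. Stack: []
LOAD_FAST i → push 1. Stack: [1]
LOAD_CONST → push 2. Stack: [1, 2]
COMPARE_OP bool(<) → 1 vs 2 = True. Stack: [True]
POP_JUMP_IF_FALSE → pop True; no jump. Stack: []
LOAD_FAST q → push -17. Stack: [-17]
LOAD_CONST → push 5. Stack: [-17, 5]
BINARY_OP // → -17 // 5 = -4. Stack: [-4]
STORE_FAST q → q=-4. Stack: []
LOAD_CONST → push 11. Stack: [11]
LOAD_FAST b → push 28. Stack: [11, 28]
BINARY_OP - → 11 - 28 = -17. Stack: [-17]
STORE_FAST q → q=-17. Stack: []
LOAD_FAST i → push 1. Stack: [1]
LOAD_CONST → push 1. Stack: [1, 1]
BINARY_OP + → 1 + 1 = 2. Stack: [2]
STORE_FAST i → i=2. Stack: []
LOAD_FAST i → push 2. Stack: [2]
LOAD_CONST → push 2. Stack: [2, 2]
COMPARE_OP bool(<) → 2 vs 2 = False. Stack: [False]
POP_JUMP_IF_FALSE → pop False; jump. Stack: []
LOAD_FAST q → push -17. Stack: [-17]
RETURN_VALUE → return -17.

-17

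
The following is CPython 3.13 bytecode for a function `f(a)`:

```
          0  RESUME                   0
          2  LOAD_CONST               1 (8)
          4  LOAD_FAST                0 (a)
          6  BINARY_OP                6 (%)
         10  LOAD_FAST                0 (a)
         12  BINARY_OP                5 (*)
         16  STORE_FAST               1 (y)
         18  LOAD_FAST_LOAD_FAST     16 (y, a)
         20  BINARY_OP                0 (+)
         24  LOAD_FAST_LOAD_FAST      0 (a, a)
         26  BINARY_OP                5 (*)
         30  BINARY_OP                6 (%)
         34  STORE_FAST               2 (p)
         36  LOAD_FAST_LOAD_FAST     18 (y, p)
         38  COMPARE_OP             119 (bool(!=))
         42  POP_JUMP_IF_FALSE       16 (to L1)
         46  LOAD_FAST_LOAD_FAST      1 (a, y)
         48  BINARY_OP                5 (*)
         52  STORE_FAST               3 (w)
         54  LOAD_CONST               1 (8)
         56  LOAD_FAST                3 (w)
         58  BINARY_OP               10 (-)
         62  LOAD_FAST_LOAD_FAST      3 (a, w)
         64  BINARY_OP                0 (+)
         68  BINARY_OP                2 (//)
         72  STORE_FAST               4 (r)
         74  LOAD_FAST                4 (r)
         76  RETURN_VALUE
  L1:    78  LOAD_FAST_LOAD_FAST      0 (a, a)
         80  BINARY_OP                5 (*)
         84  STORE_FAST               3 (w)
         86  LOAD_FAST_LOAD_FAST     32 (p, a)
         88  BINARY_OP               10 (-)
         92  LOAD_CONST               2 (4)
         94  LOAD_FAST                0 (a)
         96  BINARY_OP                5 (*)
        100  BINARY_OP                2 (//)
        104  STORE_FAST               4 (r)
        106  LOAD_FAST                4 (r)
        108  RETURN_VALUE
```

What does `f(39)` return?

LOAD_CONST → push 8. Stack: [8]
LOAD_FAST a → push 39. Stack: [8, 39]
BINARY_OP % → 8 % 39 = 8. Stack: [8]
LOAD_FAST a → push 39. Stack: [8, 39]
BINARY_OP * → 8 * 39 = 312. Stack: [312]
STORE_FAST y → y=312. Stack: []
LOAD_FAST_LOAD_FAST y,a → push 312,39. Stack: [312, 39]
BINARY_OP + → 312 + 39 = 351. Stack: [351]
LOAD_FAST_LOAD_FAST a,a → push 39,39. Stack: [351, 39, 39]
BINARY_OP * → 39 * 39 = 1521. Stack: [351, 1521]
BINARY_OP % → 351 % 1521 = 351. Stack: [351]
STORE_FAST p → p=351. Stack: []
LOAD_FAST_LOAD_FAST y,p → push 312,351. Stack: [312, 351]
COMPARE_OP bool(!=) → 312 vs 351 = True. Stack: [True]
POP_JUMP_IF_FALSE → pop True; no jump. Stack: []
LOAD_FAST_LOAD_FAST a,y → push 39,312. Stack: [39, 312]
BINARY_OP * → 39 * 312 = 12168. Stack: [12168]
STORE_FAST w → w=12168. Stack: []
LOAD_CONST → push 8. Stack: [8]
LOAD_FAST w → push 12168. Stack: [8, 12168]
BINARY_OP - → 8 - 12168 = -12160. Stack: [-12160]
LOAD_FAST_LOAD_FAST a,w → push 39,12168. Stack: [-12160, 39, 12168]
BINARY_OP + → 39 + 12168 = 12207. Stack: [-12160, 12207]
BINARY_OP // → -12160 // 12207 = -1. Stack: [-1]
STORE_FAST r → r=-1. Stack: []
LOAD_FAST r → push -1. Stack: [-1]
RETURN_VALUE → return -1.

-1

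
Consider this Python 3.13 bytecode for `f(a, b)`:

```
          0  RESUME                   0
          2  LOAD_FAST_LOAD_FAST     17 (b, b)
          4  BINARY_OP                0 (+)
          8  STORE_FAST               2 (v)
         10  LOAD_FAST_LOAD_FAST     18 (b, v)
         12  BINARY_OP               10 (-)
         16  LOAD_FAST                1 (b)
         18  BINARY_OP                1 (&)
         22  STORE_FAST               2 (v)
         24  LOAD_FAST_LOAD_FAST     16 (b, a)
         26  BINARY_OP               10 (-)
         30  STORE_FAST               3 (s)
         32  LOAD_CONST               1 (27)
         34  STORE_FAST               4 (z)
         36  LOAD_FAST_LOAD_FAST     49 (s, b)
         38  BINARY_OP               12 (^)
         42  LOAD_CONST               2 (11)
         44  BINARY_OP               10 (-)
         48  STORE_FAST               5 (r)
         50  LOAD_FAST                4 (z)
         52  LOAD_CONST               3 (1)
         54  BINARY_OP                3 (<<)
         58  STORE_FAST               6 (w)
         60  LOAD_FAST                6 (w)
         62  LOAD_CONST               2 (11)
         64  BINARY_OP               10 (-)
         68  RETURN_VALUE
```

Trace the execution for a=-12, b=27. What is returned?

43

LOAD_FAST_LOAD_FAST b,b → push 27,27. Stack: [27, 27]
BINARY_OP + → 27 + 27 = 54. Stack: [54]
STORE_FAST v → v=54. Stack: []
LOAD_FAST_LOAD_FAST b,v → push 27,54. Stack: [27, 54]
BINARY_OP - → 27 - 54 = -27. Stack: [-27]
LOAD_FAST b → push 27. Stack: [-27, 27]
BINARY_OP & → -27 & 27 = 1. Stack: [1]
STORE_FAST v → v=1. Stack: []
LOAD_FAST_LOAD_FAST b,a → push 27,-12. Stack: [27, -12]
BINARY_OP - → 27 - -12 = 39. Stack: [39]
STORE_FAST s → s=39. Stack: []
LOAD_CONST → push 27. Stack: [27]
STORE_FAST z → z=27. Stack: []
LOAD_FAST_LOAD_FAST s,b → push 39,27. Stack: [39, 27]
BINARY_OP ^ → 39 ^ 27 = 60. Stack: [60]
LOAD_CONST → push 11. Stack: [60, 11]
BINARY_OP - → 60 - 11 = 49. Stack: [49]
STORE_FAST r → r=49. Stack: []
LOAD_FAST z → push 27. Stack: [27]
LOAD_CONST → push 1. Stack: [27, 1]
BINARY_OP << → 27 << 1 = 54. Stack: [54]
STORE_FAST w → w=54. Stack: []
LOAD_FAST w → push 54. Stack: [54]
LOAD_CONST → push 11. Stack: [54, 11]
BINARY_OP - → 54 - 11 = 43. Stack: [43]
RETURN_VALUE → return 43.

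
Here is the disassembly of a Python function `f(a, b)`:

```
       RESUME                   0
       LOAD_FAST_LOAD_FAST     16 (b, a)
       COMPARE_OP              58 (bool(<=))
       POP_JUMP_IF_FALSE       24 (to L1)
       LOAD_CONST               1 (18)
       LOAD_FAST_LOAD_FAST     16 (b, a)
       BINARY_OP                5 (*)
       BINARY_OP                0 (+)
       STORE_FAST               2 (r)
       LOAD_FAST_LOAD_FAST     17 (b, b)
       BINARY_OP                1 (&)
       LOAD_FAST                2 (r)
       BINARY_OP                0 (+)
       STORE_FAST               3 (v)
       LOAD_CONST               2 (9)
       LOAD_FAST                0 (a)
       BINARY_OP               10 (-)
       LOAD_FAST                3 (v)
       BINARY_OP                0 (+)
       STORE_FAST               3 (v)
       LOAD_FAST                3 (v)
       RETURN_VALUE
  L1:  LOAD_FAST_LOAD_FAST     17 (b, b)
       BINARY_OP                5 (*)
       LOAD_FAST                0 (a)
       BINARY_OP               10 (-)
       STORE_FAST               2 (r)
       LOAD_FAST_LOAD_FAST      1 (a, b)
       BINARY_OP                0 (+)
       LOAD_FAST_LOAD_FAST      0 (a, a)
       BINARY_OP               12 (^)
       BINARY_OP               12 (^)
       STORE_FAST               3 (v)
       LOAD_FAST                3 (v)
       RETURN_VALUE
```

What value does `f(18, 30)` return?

LOAD_FAST_LOAD_FAST b,a → push 30,18. Stack: [30, 18]
COMPARE_OP bool(<=) → 30 vs 18 = False. Stack: [False]
POP_JUMP_IF_FALSE → pop False; jump. Stack: []
LOAD_FAST_LOAD_FAST b,b → push 30,30. Stack: [30, 30]
BINARY_OP * → 30 * 30 = 900. Stack: [900]
LOAD_FAST a → push 18. Stack: [900, 18]
BINARY_OP - → 900 - 18 = 882. Stack: [882]
STORE_FAST r → r=882. Stack: []
LOAD_FAST_LOAD_FAST a,b → push 18,30. Stack: [18, 30]
BINARY_OP + → 18 + 30 = 48. Stack: [48]
LOAD_FAST_LOAD_FAST a,a → push 18,18. Stack: [48, 18, 18]
BINARY_OP ^ → 18 ^ 18 = 0. Stack: [48, 0]
BINARY_OP ^ → 48 ^ 0 = 48. Stack: [48]
STORE_FAST v → v=48. Stack: []
LOAD_FAST v → push 48. Stack: [48]
RETURN_VALUE → return 48.

48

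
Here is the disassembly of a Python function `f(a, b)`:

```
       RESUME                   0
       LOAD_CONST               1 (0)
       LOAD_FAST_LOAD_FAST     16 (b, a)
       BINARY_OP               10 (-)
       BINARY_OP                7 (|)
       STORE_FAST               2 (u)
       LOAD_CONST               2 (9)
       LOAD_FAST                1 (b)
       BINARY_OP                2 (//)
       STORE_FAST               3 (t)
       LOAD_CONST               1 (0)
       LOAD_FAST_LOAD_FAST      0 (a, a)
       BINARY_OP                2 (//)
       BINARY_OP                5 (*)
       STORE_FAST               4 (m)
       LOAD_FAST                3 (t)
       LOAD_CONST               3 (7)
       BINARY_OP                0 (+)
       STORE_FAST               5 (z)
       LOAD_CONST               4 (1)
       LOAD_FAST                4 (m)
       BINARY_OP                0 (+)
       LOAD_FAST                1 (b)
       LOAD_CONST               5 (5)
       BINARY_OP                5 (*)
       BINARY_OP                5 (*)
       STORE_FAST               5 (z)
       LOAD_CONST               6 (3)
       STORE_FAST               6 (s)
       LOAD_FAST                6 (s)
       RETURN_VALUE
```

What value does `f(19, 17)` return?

LOAD_CONST → push 0. Stack: [0]
LOAD_FAST_LOAD_FAST b,a → push 17,19. Stack: [0, 17, 19]
BINARY_OP - → 17 - 19 = -2. Stack: [0, -2]
BINARY_OP | → 0 | -2 = -2. Stack: [-2]
STORE_FAST u → u=-2. Stack: []
LOAD_CONST → push 9. Stack: [9]
LOAD_FAST b → push 17. Stack: [9, 17]
BINARY_OP // → 9 // 17 = 0. Stack: [0]
STORE_FAST t → t=0. Stack: []
LOAD_CONST → push 0. Stack: [0]
LOAD_FAST_LOAD_FAST a,a → push 19,19. Stack: [0, 19, 19]
BINARY_OP // → 19 // 19 = 1. Stack: [0, 1]
BINARY_OP * → 0 * 1 = 0. Stack: [0]
STORE_FAST m → m=0. Stack: []
LOAD_FAST t → push 0. Stack: [0]
LOAD_CONST → push 7. Stack: [0, 7]
BINARY_OP + → 0 + 7 = 7. Stack: [7]
STORE_FAST z → z=7. Stack: []
LOAD_CONST → push 1. Stack: [1]
LOAD_FAST m → push 0. Stack: [1, 0]
BINARY_OP + → 1 + 0 = 1. Stack: [1]
LOAD_FAST b → push 17. Stack: [1, 17]
LOAD_CONST → push 5. Stack: [1, 17, 5]
BINARY_OP * → 17 * 5 = 85. Stack: [1, 85]
BINARY_OP * → 1 * 85 = 85. Stack: [85]
STORE_FAST z → z=85. Stack: []
LOAD_CONST → push 3. Stack: [3]
STORE_FAST s → s=3. Stack: []
LOAD_FAST s → push 3. Stack: [3]
RETURN_VALUE → return 3.

3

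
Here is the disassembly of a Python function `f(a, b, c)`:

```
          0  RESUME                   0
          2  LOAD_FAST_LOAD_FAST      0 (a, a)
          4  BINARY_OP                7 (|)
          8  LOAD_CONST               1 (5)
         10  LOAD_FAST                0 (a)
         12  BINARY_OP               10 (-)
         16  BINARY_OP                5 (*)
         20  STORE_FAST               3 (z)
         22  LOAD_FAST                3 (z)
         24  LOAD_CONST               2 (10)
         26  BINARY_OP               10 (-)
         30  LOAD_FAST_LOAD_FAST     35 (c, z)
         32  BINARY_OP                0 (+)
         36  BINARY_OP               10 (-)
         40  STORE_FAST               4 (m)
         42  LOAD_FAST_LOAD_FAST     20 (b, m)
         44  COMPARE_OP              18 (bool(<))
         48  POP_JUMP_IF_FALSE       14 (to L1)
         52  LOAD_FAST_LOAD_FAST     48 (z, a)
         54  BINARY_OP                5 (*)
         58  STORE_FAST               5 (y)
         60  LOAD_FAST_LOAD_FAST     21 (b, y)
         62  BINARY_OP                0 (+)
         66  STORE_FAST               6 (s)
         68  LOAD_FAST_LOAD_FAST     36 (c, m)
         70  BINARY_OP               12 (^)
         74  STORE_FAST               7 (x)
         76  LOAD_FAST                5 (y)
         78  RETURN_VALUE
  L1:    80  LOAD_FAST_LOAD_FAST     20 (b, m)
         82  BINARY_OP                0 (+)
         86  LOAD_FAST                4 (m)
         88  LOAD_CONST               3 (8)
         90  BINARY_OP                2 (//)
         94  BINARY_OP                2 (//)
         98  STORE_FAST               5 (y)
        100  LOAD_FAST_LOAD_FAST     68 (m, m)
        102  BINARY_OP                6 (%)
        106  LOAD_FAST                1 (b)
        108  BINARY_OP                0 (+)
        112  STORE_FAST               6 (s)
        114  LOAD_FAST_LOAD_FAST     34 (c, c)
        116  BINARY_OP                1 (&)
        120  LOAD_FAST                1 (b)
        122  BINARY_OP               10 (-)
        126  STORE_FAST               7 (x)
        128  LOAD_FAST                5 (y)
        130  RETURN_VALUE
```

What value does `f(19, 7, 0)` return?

1

LOAD_FAST_LOAD_FAST a,a → push 19,19. Stack: [19, 19]
BINARY_OP | → 19 | 19 = 19. Stack: [19]
LOAD_CONST → push 5. Stack: [19, 5]
LOAD_FAST a → push 19. Stack: [19, 5, 19]
BINARY_OP - → 5 - 19 = -14. Stack: [19, -14]
BINARY_OP * → 19 * -14 = -266. Stack: [-266]
STORE_FAST z → z=-266. Stack: []
LOAD_FAST z → push -266. Stack: [-266]
LOAD_CONST → push 10. Stack: [-266, 10]
BINARY_OP - → -266 - 10 = -276. Stack: [-276]
LOAD_FAST_LOAD_FAST c,z → push 0,-266. Stack: [-276, 0, -266]
BINARY_OP + → 0 + -266 = -266. Stack: [-276, -266]
BINARY_OP - → -276 - -266 = -10. Stack: [-10]
STORE_FAST m → m=-10. Stack: []
LOAD_FAST_LOAD_FAST b,m → push 7,-10. Stack: [7, -10]
COMPARE_OP bool(<) → 7 vs -10 = False. Stack: [False]
POP_JUMP_IF_FALSE → pop False; jump. Stack: []
LOAD_FAST_LOAD_FAST b,m → push 7,-10. Stack: [7, -10]
BINARY_OP + → 7 + -10 = -3. Stack: [-3]
LOAD_FAST m → push -10. Stack: [-3, -10]
LOAD_CONST → push 8. Stack: [-3, -10, 8]
BINARY_OP // → -10 // 8 = -2. Stack: [-3, -2]
BINARY_OP // → -3 // -2 = 1. Stack: [1]
STORE_FAST y → y=1. Stack: []
LOAD_FAST_LOAD_FAST m,m → push -10,-10. Stack: [-10, -10]
BINARY_OP % → -10 % -10 = 0. Stack: [0]
LOAD_FAST b → push 7. Stack: [0, 7]
BINARY_OP + → 0 + 7 = 7. Stack: [7]
STORE_FAST s → s=7. Stack: []
LOAD_FAST_LOAD_FAST c,c → push 0,0. Stack: [0, 0]
BINARY_OP & → 0 & 0 = 0. Stack: [0]
LOAD_FAST b → push 7. Stack: [0, 7]
BINARY_OP - → 0 - 7 = -7. Stack: [-7]
STORE_FAST x → x=-7. Stack: []
LOAD_FAST y → push 1. Stack: [1]
RETURN_VALUE → return 1.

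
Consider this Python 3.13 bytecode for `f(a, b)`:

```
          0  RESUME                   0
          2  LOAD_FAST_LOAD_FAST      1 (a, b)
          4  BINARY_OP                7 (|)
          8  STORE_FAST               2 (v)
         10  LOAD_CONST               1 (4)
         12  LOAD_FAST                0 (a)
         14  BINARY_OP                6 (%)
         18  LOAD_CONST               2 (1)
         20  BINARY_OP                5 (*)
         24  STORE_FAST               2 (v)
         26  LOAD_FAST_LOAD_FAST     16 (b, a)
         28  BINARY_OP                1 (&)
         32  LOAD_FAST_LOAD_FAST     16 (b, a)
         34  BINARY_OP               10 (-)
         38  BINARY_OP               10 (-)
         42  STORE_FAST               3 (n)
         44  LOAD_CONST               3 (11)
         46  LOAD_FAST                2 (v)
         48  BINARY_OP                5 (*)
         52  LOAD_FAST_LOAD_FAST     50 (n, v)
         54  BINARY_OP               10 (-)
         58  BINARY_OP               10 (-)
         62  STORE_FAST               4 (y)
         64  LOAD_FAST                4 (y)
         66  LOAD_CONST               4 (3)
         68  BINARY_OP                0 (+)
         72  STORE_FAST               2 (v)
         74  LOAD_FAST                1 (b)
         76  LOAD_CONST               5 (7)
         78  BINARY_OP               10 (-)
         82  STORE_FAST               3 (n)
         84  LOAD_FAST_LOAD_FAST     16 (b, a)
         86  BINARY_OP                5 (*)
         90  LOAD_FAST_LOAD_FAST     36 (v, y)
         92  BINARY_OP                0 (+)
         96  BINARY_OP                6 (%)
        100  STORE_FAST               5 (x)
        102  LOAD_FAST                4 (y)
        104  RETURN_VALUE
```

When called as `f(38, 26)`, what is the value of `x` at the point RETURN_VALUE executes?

65

LOAD_FAST_LOAD_FAST a,b → push 38,26. Stack: [38, 26]
BINARY_OP | → 38 | 26 = 62. Stack: [62]
STORE_FAST v → v=62. Stack: []
LOAD_CONST → push 4. Stack: [4]
LOAD_FAST a → push 38. Stack: [4, 38]
BINARY_OP % → 4 % 38 = 4. Stack: [4]
LOAD_CONST → push 1. Stack: [4, 1]
BINARY_OP * → 4 * 1 = 4. Stack: [4]
STORE_FAST v → v=4. Stack: []
LOAD_FAST_LOAD_FAST b,a → push 26,38. Stack: [26, 38]
BINARY_OP & → 26 & 38 = 2. Stack: [2]
LOAD_FAST_LOAD_FAST b,a → push 26,38. Stack: [2, 26, 38]
BINARY_OP - → 26 - 38 = -12. Stack: [2, -12]
BINARY_OP - → 2 - -12 = 14. Stack: [14]
STORE_FAST n → n=14. Stack: []
LOAD_CONST → push 11. Stack: [11]
LOAD_FAST v → push 4. Stack: [11, 4]
BINARY_OP * → 11 * 4 = 44. Stack: [44]
LOAD_FAST_LOAD_FAST n,v → push 14,4. Stack: [44, 14, 4]
BINARY_OP - → 14 - 4 = 10. Stack: [44, 10]
BINARY_OP - → 44 - 10 = 34. Stack: [34]
STORE_FAST y → y=34. Stack: []
LOAD_FAST y → push 34. Stack: [34]
LOAD_CONST → push 3. Stack: [34, 3]
BINARY_OP + → 34 + 3 = 37. Stack: [37]
STORE_FAST v → v=37. Stack: []
LOAD_FAST b → push 26. Stack: [26]
LOAD_CONST → push 7. Stack: [26, 7]
BINARY_OP - → 26 - 7 = 19. Stack: [19]
STORE_FAST n → n=19. Stack: []
LOAD_FAST_LOAD_FAST b,a → push 26,38. Stack: [26, 38]
BINARY_OP * → 26 * 38 = 988. Stack: [988]
LOAD_FAST_LOAD_FAST v,y → push 37,34. Stack: [988, 37, 34]
BINARY_OP + → 37 + 34 = 71. Stack: [988, 71]
BINARY_OP % → 988 % 71 = 65. Stack: [65]
STORE_FAST x → x=65. Stack: []
LOAD_FAST y → push 34. Stack: [34]
RETURN_VALUE → return 34.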